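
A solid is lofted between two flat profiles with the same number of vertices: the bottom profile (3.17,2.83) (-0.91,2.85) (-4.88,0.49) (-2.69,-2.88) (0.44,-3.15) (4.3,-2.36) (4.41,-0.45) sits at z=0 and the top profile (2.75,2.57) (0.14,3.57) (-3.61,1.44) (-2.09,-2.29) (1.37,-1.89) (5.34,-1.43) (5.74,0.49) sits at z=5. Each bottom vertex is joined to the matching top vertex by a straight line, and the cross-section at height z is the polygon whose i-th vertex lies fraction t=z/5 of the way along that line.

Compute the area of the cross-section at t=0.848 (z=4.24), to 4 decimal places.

Area at t=0.848: 37.5473

Cross-section at t=0.848: each vertex is (1-t)·p0[i] + t·p1[i].
  v1: (1-0.848)·(3.17,2.83) + 0.848·(2.75,2.57) = (2.8138,2.6095)
  v2: (1-0.848)·(-0.91,2.85) + 0.848·(0.14,3.57) = (-0.0196,3.4606)
  v3: (1-0.848)·(-4.88,0.49) + 0.848·(-3.61,1.44) = (-3.8030,1.2956)
  v4: (1-0.848)·(-2.69,-2.88) + 0.848·(-2.09,-2.29) = (-2.1812,-2.3797)
  v5: (1-0.848)·(0.44,-3.15) + 0.848·(1.37,-1.89) = (1.2286,-2.0815)
  v6: (1-0.848)·(4.3,-2.36) + 0.848·(5.34,-1.43) = (5.1819,-1.5714)
  v7: (1-0.848)·(4.41,-0.45) + 0.848·(5.74,0.49) = (5.5378,0.3471)
Shoelace sum Σ(x_i·y_{i+1} − x_{i+1}·y_i):
  i=1: 2.8138·3.4606 − -0.0196·2.6095 = +9.7886 (running +9.7886)
  i=2: -0.0196·1.2956 − -3.8030·3.4606 = +13.1353 (running +22.9239)
  i=3: -3.8030·-2.3797 − -2.1812·1.2956 = +11.8760 (running +34.7998)
  i=4: -2.1812·-2.0815 − 1.2286·-2.3797 = +7.4640 (running +42.2638)
  i=5: 1.2286·-1.5714 − 5.1819·-2.0815 = +8.8556 (running +51.1195)
  i=6: 5.1819·0.3471 − 5.5378·-1.5714 = +10.5007 (running +61.6201)
  i=7: 5.5378·2.6095 − 2.8138·0.3471 = +13.4744 (running +75.0945)
Area = |Σ|/2 = |75.0945|/2 = 37.5473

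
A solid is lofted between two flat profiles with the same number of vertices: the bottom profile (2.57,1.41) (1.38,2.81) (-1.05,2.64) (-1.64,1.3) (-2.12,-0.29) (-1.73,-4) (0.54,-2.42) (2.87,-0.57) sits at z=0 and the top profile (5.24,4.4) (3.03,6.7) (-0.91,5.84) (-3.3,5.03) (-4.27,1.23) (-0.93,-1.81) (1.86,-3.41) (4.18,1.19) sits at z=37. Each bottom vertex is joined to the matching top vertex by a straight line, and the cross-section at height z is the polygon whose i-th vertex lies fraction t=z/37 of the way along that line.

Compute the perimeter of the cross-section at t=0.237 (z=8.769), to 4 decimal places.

Perimeter at t=0.237: 20.6798

Cross-section at t=0.237: each vertex is (1-t)·p0[i] + t·p1[i].
  v1: (1-0.237)·(2.57,1.41) + 0.237·(5.24,4.4) = (3.2028,2.1186)
  v2: (1-0.237)·(1.38,2.81) + 0.237·(3.03,6.7) = (1.7710,3.7319)
  v3: (1-0.237)·(-1.05,2.64) + 0.237·(-0.91,5.84) = (-1.0168,3.3984)
  v4: (1-0.237)·(-1.64,1.3) + 0.237·(-3.3,5.03) = (-2.0334,2.1840)
  v5: (1-0.237)·(-2.12,-0.29) + 0.237·(-4.27,1.23) = (-2.6296,0.0702)
  v6: (1-0.237)·(-1.73,-4) + 0.237·(-0.93,-1.81) = (-1.5404,-3.4810)
  v7: (1-0.237)·(0.54,-2.42) + 0.237·(1.86,-3.41) = (0.8528,-2.6546)
  v8: (1-0.237)·(2.87,-0.57) + 0.237·(4.18,1.19) = (3.1805,-0.1529)
Perimeter = Σ |v_{i+1} − v_i|:
  edge 1→2: √(-1.4317² + 1.6133²) = 2.1570 (running 2.1570)
  edge 2→3: √(-2.7879² + -0.3335²) = 2.8078 (running 4.9647)
  edge 3→4: √(-1.0166² + -1.2144²) = 1.5837 (running 6.5485)
  edge 4→5: √(-0.5961² + -2.1138²) = 2.1962 (running 8.7447)
  edge 5→6: √(1.0892² + -3.5512²) = 3.7145 (running 12.4592)
  edge 6→7: √(2.3932² + 0.8263²) = 2.5319 (running 14.9911)
  edge 7→8: √(2.3276² + 2.5017²) = 3.4171 (running 18.4082)
  edge 8→1: √(0.0223² + 2.2715²) = 2.2716 (running 20.6798)
Perimeter = 20.6798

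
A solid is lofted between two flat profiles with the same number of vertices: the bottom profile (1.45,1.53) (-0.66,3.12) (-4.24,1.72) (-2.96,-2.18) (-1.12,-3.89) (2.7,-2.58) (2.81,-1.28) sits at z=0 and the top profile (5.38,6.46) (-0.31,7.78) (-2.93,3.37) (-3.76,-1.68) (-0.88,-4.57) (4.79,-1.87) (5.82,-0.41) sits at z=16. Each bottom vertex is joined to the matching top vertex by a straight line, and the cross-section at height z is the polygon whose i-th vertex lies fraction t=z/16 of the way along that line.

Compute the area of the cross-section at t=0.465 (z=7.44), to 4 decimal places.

Cross-section at t=0.465: each vertex is (1-t)·p0[i] + t·p1[i].
  v1: (1-0.465)·(1.45,1.53) + 0.465·(5.38,6.46) = (3.2774,3.8224)
  v2: (1-0.465)·(-0.66,3.12) + 0.465·(-0.31,7.78) = (-0.4972,5.2869)
  v3: (1-0.465)·(-4.24,1.72) + 0.465·(-2.93,3.37) = (-3.6308,2.4872)
  v4: (1-0.465)·(-2.96,-2.18) + 0.465·(-3.76,-1.68) = (-3.3320,-1.9475)
  v5: (1-0.465)·(-1.12,-3.89) + 0.465·(-0.88,-4.57) = (-1.0084,-4.2062)
  v6: (1-0.465)·(2.7,-2.58) + 0.465·(4.79,-1.87) = (3.6719,-2.2498)
  v7: (1-0.465)·(2.81,-1.28) + 0.465·(5.82,-0.41) = (4.2096,-0.8754)
Shoelace sum Σ(x_i·y_{i+1} − x_{i+1}·y_i):
  i=1: 3.2774·5.2869 − -0.4972·3.8224 = +19.2283 (running +19.2283)
  i=2: -0.4972·2.4872 − -3.6308·5.2869 = +17.9592 (running +37.1874)
  i=3: -3.6308·-1.9475 − -3.3320·2.4872 = +15.3586 (running +52.5460)
  i=4: -3.3320·-4.2062 − -1.0084·-1.9475 = +12.0512 (running +64.5972)
  i=5: -1.0084·-2.2498 − 3.6719·-4.2062 = +17.7133 (running +82.3105)
  i=6: 3.6719·-0.8754 − 4.2096·-2.2498 = +6.2566 (running +88.5671)
  i=7: 4.2096·3.8224 − 3.2774·-0.8754 = +18.9604 (running +107.5275)
Area = |Σ|/2 = |107.5275|/2 = 53.7637

Area at t=0.465: 53.7637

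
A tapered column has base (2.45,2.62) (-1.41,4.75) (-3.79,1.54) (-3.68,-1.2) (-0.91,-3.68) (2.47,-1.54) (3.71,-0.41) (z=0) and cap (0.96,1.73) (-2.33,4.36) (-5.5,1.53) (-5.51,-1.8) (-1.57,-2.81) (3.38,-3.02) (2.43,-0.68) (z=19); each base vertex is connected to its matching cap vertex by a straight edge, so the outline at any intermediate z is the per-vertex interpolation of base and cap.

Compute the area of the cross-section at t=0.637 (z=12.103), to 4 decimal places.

Cross-section at t=0.637: each vertex is (1-t)·p0[i] + t·p1[i].
  v1: (1-0.637)·(2.45,2.62) + 0.637·(0.96,1.73) = (1.5009,2.0531)
  v2: (1-0.637)·(-1.41,4.75) + 0.637·(-2.33,4.36) = (-1.9960,4.5016)
  v3: (1-0.637)·(-3.79,1.54) + 0.637·(-5.5,1.53) = (-4.8793,1.5336)
  v4: (1-0.637)·(-3.68,-1.2) + 0.637·(-5.51,-1.8) = (-4.8457,-1.5822)
  v5: (1-0.637)·(-0.91,-3.68) + 0.637·(-1.57,-2.81) = (-1.3304,-3.1258)
  v6: (1-0.637)·(2.47,-1.54) + 0.637·(3.38,-3.02) = (3.0497,-2.4828)
  v7: (1-0.637)·(3.71,-0.41) + 0.637·(2.43,-0.68) = (2.8946,-0.5820)
Shoelace sum Σ(x_i·y_{i+1} − x_{i+1}·y_i):
  i=1: 1.5009·4.5016 − -1.9960·2.0531 = +10.8543 (running +10.8543)
  i=2: -1.9960·1.5336 − -4.8793·4.5016 = +18.9032 (running +29.7575)
  i=3: -4.8793·-1.5822 − -4.8457·1.5336 = +15.1515 (running +44.9090)
  i=4: -4.8457·-3.1258 − -1.3304·-1.5822 = +13.0418 (running +57.9508)
  i=5: -1.3304·-2.4828 − 3.0497·-3.1258 = +12.8358 (running +70.7866)
  i=6: 3.0497·-0.5820 − 2.8946·-2.4828 = +5.4118 (running +76.1984)
  i=7: 2.8946·2.0531 − 1.5009·-0.5820 = +6.8164 (running +83.0148)
Area = |Σ|/2 = |83.0148|/2 = 41.5074

Area at t=0.637: 41.5074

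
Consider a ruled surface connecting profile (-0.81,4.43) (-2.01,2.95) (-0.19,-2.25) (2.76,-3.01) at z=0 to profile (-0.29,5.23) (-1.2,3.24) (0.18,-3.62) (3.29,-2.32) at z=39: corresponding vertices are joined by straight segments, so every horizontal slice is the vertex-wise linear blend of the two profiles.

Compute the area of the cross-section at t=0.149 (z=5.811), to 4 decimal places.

Cross-section at t=0.149: each vertex is (1-t)·p0[i] + t·p1[i].
  v1: (1-0.149)·(-0.81,4.43) + 0.149·(-0.29,5.23) = (-0.7325,4.5492)
  v2: (1-0.149)·(-2.01,2.95) + 0.149·(-1.2,3.24) = (-1.8893,2.9932)
  v3: (1-0.149)·(-0.19,-2.25) + 0.149·(0.18,-3.62) = (-0.1349,-2.4541)
  v4: (1-0.149)·(2.76,-3.01) + 0.149·(3.29,-2.32) = (2.8390,-2.9072)
Shoelace sum Σ(x_i·y_{i+1} − x_{i+1}·y_i):
  i=1: -0.7325·2.9932 − -1.8893·4.5492 = +6.4023 (running +6.4023)
  i=2: -1.8893·-2.4541 − -0.1349·2.9932 = +5.0403 (running +11.4426)
  i=3: -0.1349·-2.9072 − 2.8390·-2.4541 = +7.3593 (running +18.8019)
  i=4: 2.8390·4.5492 − -0.7325·-2.9072 = +10.7855 (running +29.5873)
Area = |Σ|/2 = |29.5873|/2 = 14.7937

Area at t=0.149: 14.7937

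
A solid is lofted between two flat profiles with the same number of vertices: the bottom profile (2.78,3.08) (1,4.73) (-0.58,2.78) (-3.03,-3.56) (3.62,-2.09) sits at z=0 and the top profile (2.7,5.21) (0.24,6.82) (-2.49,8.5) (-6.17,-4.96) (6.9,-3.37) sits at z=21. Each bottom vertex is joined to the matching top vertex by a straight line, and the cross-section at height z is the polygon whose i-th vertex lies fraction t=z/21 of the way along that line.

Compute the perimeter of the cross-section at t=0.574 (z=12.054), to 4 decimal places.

Cross-section at t=0.574: each vertex is (1-t)·p0[i] + t·p1[i].
  v1: (1-0.574)·(2.78,3.08) + 0.574·(2.7,5.21) = (2.7341,4.3026)
  v2: (1-0.574)·(1,4.73) + 0.574·(0.24,6.82) = (0.5638,5.9297)
  v3: (1-0.574)·(-0.58,2.78) + 0.574·(-2.49,8.5) = (-1.6763,6.0633)
  v4: (1-0.574)·(-3.03,-3.56) + 0.574·(-6.17,-4.96) = (-4.8324,-4.3636)
  v5: (1-0.574)·(3.62,-2.09) + 0.574·(6.9,-3.37) = (5.5027,-2.8247)
Perimeter = Σ |v_{i+1} − v_i|:
  edge 1→2: √(-2.1703² + 1.6270²) = 2.7125 (running 2.7125)
  edge 2→3: √(-2.2401² + 0.1336²) = 2.2441 (running 4.9566)
  edge 3→4: √(-3.1560² + -10.4269²) = 10.8940 (running 15.8506)
  edge 4→5: √(10.3351² + 1.5389²) = 10.4490 (running 26.2996)
  edge 5→1: √(-2.7686² + 7.1273²) = 7.6462 (running 33.9458)
Perimeter = 33.9458

Perimeter at t=0.574: 33.9458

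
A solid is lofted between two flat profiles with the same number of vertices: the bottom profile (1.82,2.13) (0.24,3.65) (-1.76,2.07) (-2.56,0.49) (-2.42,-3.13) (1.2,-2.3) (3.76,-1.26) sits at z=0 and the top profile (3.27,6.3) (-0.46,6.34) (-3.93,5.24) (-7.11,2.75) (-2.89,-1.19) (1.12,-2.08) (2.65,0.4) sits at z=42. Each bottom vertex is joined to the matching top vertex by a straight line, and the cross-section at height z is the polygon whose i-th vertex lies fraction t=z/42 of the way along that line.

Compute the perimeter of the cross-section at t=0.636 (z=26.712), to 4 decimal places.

Cross-section at t=0.636: each vertex is (1-t)·p0[i] + t·p1[i].
  v1: (1-0.636)·(1.82,2.13) + 0.636·(3.27,6.3) = (2.7422,4.7821)
  v2: (1-0.636)·(0.24,3.65) + 0.636·(-0.46,6.34) = (-0.2052,5.3608)
  v3: (1-0.636)·(-1.76,2.07) + 0.636·(-3.93,5.24) = (-3.1401,4.0861)
  v4: (1-0.636)·(-2.56,0.49) + 0.636·(-7.11,2.75) = (-5.4538,1.9274)
  v5: (1-0.636)·(-2.42,-3.13) + 0.636·(-2.89,-1.19) = (-2.7189,-1.8962)
  v6: (1-0.636)·(1.2,-2.3) + 0.636·(1.12,-2.08) = (1.1491,-2.1601)
  v7: (1-0.636)·(3.76,-1.26) + 0.636·(2.65,0.4) = (3.0540,-0.2042)
Perimeter = Σ |v_{i+1} − v_i|:
  edge 1→2: √(-2.9474² + 0.5787²) = 3.0037 (running 3.0037)
  edge 2→3: √(-2.9349² + -1.2747²) = 3.1998 (running 6.2035)
  edge 3→4: √(-2.3137² + -2.1588²) = 3.1644 (running 9.3679)
  edge 4→5: √(2.7349² + -3.8235²) = 4.7009 (running 14.0688)
  edge 5→6: √(3.8680² + -0.2639²) = 3.8770 (running 17.9458)
  edge 6→7: √(1.9049² + 1.9558²) = 2.7302 (running 20.6760)
  edge 7→1: √(-0.3118² + 4.9864²) = 4.9961 (running 25.6721)
Perimeter = 25.6721

Perimeter at t=0.636: 25.6721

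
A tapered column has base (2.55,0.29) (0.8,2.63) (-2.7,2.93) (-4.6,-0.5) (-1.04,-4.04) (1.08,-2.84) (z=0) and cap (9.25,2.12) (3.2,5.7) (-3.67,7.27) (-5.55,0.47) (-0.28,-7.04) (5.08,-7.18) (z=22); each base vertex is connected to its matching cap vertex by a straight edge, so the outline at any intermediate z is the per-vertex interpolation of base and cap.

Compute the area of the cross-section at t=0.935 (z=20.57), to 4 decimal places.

Cross-section at t=0.935: each vertex is (1-t)·p0[i] + t·p1[i].
  v1: (1-0.935)·(2.55,0.29) + 0.935·(9.25,2.12) = (8.8145,2.0011)
  v2: (1-0.935)·(0.8,2.63) + 0.935·(3.2,5.7) = (3.0440,5.5004)
  v3: (1-0.935)·(-2.7,2.93) + 0.935·(-3.67,7.27) = (-3.6070,6.9879)
  v4: (1-0.935)·(-4.6,-0.5) + 0.935·(-5.55,0.47) = (-5.4882,0.4070)
  v5: (1-0.935)·(-1.04,-4.04) + 0.935·(-0.28,-7.04) = (-0.3294,-6.8450)
  v6: (1-0.935)·(1.08,-2.84) + 0.935·(5.08,-7.18) = (4.8200,-6.8979)
Shoelace sum Σ(x_i·y_{i+1} − x_{i+1}·y_i):
  i=1: 8.8145·5.5004 − 3.0440·2.0011 = +42.3925 (running +42.3925)
  i=2: 3.0440·6.9879 − -3.6070·5.5004 = +41.1110 (running +83.5035)
  i=3: -3.6070·0.4070 − -5.4882·6.9879 = +36.8835 (running +120.3870)
  i=4: -5.4882·-6.8450 − -0.3294·0.4070 = +37.7011 (running +158.0882)
  i=5: -0.3294·-6.8979 − 4.8200·-6.8450 = +35.2651 (running +193.3532)
  i=6: 4.8200·2.0011 − 8.8145·-6.8979 = +70.4466 (running +263.7998)
Area = |Σ|/2 = |263.7998|/2 = 131.8999

Area at t=0.935: 131.8999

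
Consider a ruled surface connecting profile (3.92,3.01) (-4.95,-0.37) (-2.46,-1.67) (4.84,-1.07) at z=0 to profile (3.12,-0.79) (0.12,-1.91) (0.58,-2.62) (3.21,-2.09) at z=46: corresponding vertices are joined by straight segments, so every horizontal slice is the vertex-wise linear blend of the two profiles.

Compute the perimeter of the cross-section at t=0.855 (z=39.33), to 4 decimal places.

Perimeter at t=0.855: 10.2776

Cross-section at t=0.855: each vertex is (1-t)·p0[i] + t·p1[i].
  v1: (1-0.855)·(3.92,3.01) + 0.855·(3.12,-0.79) = (3.2360,-0.2390)
  v2: (1-0.855)·(-4.95,-0.37) + 0.855·(0.12,-1.91) = (-0.6152,-1.6867)
  v3: (1-0.855)·(-2.46,-1.67) + 0.855·(0.58,-2.62) = (0.1392,-2.4823)
  v4: (1-0.855)·(4.84,-1.07) + 0.855·(3.21,-2.09) = (3.4463,-1.9421)
Perimeter = Σ |v_{i+1} − v_i|:
  edge 1→2: √(-3.8512² + -1.4477²) = 4.1143 (running 4.1143)
  edge 2→3: √(0.7544² + -0.7956²) = 1.0963 (running 5.2106)
  edge 3→4: √(3.3072² + 0.5402²) = 3.3510 (running 8.5616)
  edge 4→1: √(-0.2103² + 1.7031²) = 1.7160 (running 10.2776)
Perimeter = 10.2776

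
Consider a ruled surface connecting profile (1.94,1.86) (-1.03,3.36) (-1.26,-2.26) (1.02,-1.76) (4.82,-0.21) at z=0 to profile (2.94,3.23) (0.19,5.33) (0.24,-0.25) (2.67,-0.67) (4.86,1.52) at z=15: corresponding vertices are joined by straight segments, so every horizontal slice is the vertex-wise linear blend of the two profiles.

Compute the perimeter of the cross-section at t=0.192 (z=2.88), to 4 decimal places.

Perimeter at t=0.192: 18.5183

Cross-section at t=0.192: each vertex is (1-t)·p0[i] + t·p1[i].
  v1: (1-0.192)·(1.94,1.86) + 0.192·(2.94,3.23) = (2.1320,2.1230)
  v2: (1-0.192)·(-1.03,3.36) + 0.192·(0.19,5.33) = (-0.7958,3.7382)
  v3: (1-0.192)·(-1.26,-2.26) + 0.192·(0.24,-0.25) = (-0.9720,-1.8741)
  v4: (1-0.192)·(1.02,-1.76) + 0.192·(2.67,-0.67) = (1.3368,-1.5507)
  v5: (1-0.192)·(4.82,-0.21) + 0.192·(4.86,1.52) = (4.8277,0.1222)
Perimeter = Σ |v_{i+1} − v_i|:
  edge 1→2: √(-2.9278² + 1.6152²) = 3.3437 (running 3.3437)
  edge 2→3: √(-0.1762² + -5.6123²) = 5.6151 (running 8.9588)
  edge 3→4: √(2.3088² + 0.3234²) = 2.3313 (running 11.2902)
  edge 4→5: √(3.4909² + 1.6729²) = 3.8710 (running 15.1612)
  edge 5→1: √(-2.6957² + 2.0009²) = 3.3571 (running 18.5183)
Perimeter = 18.5183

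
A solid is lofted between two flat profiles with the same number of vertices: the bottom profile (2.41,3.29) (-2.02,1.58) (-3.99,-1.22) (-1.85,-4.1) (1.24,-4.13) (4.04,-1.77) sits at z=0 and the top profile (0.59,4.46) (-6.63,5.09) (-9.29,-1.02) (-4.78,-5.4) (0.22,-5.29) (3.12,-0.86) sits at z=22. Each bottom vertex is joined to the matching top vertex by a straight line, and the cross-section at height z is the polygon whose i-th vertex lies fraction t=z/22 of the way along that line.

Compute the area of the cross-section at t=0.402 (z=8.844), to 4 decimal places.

Cross-section at t=0.402: each vertex is (1-t)·p0[i] + t·p1[i].
  v1: (1-0.402)·(2.41,3.29) + 0.402·(0.59,4.46) = (1.6784,3.7603)
  v2: (1-0.402)·(-2.02,1.58) + 0.402·(-6.63,5.09) = (-3.8732,2.9910)
  v3: (1-0.402)·(-3.99,-1.22) + 0.402·(-9.29,-1.02) = (-6.1206,-1.1396)
  v4: (1-0.402)·(-1.85,-4.1) + 0.402·(-4.78,-5.4) = (-3.0279,-4.6226)
  v5: (1-0.402)·(1.24,-4.13) + 0.402·(0.22,-5.29) = (0.8300,-4.5963)
  v6: (1-0.402)·(4.04,-1.77) + 0.402·(3.12,-0.86) = (3.6702,-1.4042)
Shoelace sum Σ(x_i·y_{i+1} − x_{i+1}·y_i):
  i=1: 1.6784·2.9910 − -3.8732·3.7603 = +19.5846 (running +19.5846)
  i=2: -3.8732·-1.1396 − -6.1206·2.9910 = +22.7208 (running +42.3054)
  i=3: -6.1206·-4.6226 − -3.0279·-1.1396 = +24.8425 (running +67.1479)
  i=4: -3.0279·-4.5963 − 0.8300·-4.6226 = +17.7536 (running +84.9015)
  i=5: 0.8300·-1.4042 − 3.6702·-4.5963 = +15.7038 (running +100.6053)
  i=6: 3.6702·3.7603 − 1.6784·-1.4042 = +16.1578 (running +116.7631)
Area = |Σ|/2 = |116.7631|/2 = 58.3815

Area at t=0.402: 58.3815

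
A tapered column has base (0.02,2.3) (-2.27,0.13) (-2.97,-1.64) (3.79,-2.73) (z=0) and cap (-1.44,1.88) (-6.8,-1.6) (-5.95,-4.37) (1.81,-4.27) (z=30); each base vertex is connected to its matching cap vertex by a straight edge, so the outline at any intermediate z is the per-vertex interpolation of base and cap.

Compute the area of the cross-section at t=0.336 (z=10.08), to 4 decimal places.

Cross-section at t=0.336: each vertex is (1-t)·p0[i] + t·p1[i].
  v1: (1-0.336)·(0.02,2.3) + 0.336·(-1.44,1.88) = (-0.4706,2.1589)
  v2: (1-0.336)·(-2.27,0.13) + 0.336·(-6.8,-1.6) = (-3.7921,-0.4513)
  v3: (1-0.336)·(-2.97,-1.64) + 0.336·(-5.95,-4.37) = (-3.9713,-2.5573)
  v4: (1-0.336)·(3.79,-2.73) + 0.336·(1.81,-4.27) = (3.1247,-3.2474)
Shoelace sum Σ(x_i·y_{i+1} − x_{i+1}·y_i):
  i=1: -0.4706·-0.4513 − -3.7921·2.1589 = +8.3990 (running +8.3990)
  i=2: -3.7921·-2.5573 − -3.9713·-0.4513 = +7.9053 (running +16.3043)
  i=3: -3.9713·-3.2474 − 3.1247·-2.5573 = +20.8873 (running +37.1915)
  i=4: 3.1247·2.1589 − -0.4706·-3.2474 = +5.2178 (running +42.4093)
Area = |Σ|/2 = |42.4093|/2 = 21.2047

Area at t=0.336: 21.2047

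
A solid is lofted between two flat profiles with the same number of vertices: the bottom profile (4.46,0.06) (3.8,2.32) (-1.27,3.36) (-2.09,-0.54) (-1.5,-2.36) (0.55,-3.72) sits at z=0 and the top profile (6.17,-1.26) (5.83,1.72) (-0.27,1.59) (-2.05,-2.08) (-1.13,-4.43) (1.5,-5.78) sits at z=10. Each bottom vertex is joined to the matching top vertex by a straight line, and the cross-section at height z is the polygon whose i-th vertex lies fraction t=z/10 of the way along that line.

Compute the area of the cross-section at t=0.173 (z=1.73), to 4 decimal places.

Cross-section at t=0.173: each vertex is (1-t)·p0[i] + t·p1[i].
  v1: (1-0.173)·(4.46,0.06) + 0.173·(6.17,-1.26) = (4.7558,-0.1684)
  v2: (1-0.173)·(3.8,2.32) + 0.173·(5.83,1.72) = (4.1512,2.2162)
  v3: (1-0.173)·(-1.27,3.36) + 0.173·(-0.27,1.59) = (-1.0970,3.0538)
  v4: (1-0.173)·(-2.09,-0.54) + 0.173·(-2.05,-2.08) = (-2.0831,-0.8064)
  v5: (1-0.173)·(-1.5,-2.36) + 0.173·(-1.13,-4.43) = (-1.4360,-2.7181)
  v6: (1-0.173)·(0.55,-3.72) + 0.173·(1.5,-5.78) = (0.7144,-4.0764)
Shoelace sum Σ(x_i·y_{i+1} − x_{i+1}·y_i):
  i=1: 4.7558·2.2162 − 4.1512·-0.1684 = +11.2388 (running +11.2388)
  i=2: 4.1512·3.0538 − -1.0970·2.2162 = +15.1080 (running +26.3468)
  i=3: -1.0970·-0.8064 − -2.0831·3.0538 = +7.2459 (running +33.5927)
  i=4: -2.0831·-2.7181 − -1.4360·-0.8064 = +4.5040 (running +38.0968)
  i=5: -1.4360·-4.0764 − 0.7144·-2.7181 = +7.7953 (running +45.8921)
  i=6: 0.7144·-0.1684 − 4.7558·-4.0764 = +19.2663 (running +65.1584)
Area = |Σ|/2 = |65.1584|/2 = 32.5792

Area at t=0.173: 32.5792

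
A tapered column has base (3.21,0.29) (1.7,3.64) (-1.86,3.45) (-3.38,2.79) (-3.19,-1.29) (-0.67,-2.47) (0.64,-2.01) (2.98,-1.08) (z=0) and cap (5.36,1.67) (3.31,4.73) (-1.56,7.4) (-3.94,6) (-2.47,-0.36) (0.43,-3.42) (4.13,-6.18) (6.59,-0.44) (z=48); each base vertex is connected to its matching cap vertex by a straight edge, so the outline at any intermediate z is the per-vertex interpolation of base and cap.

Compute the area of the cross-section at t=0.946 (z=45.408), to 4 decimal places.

Area at t=0.946: 76.7962

Cross-section at t=0.946: each vertex is (1-t)·p0[i] + t·p1[i].
  v1: (1-0.946)·(3.21,0.29) + 0.946·(5.36,1.67) = (5.2439,1.5955)
  v2: (1-0.946)·(1.7,3.64) + 0.946·(3.31,4.73) = (3.2231,4.6711)
  v3: (1-0.946)·(-1.86,3.45) + 0.946·(-1.56,7.4) = (-1.5762,7.1867)
  v4: (1-0.946)·(-3.38,2.79) + 0.946·(-3.94,6) = (-3.9098,5.8267)
  v5: (1-0.946)·(-3.19,-1.29) + 0.946·(-2.47,-0.36) = (-2.5089,-0.4102)
  v6: (1-0.946)·(-0.67,-2.47) + 0.946·(0.43,-3.42) = (0.3706,-3.3687)
  v7: (1-0.946)·(0.64,-2.01) + 0.946·(4.13,-6.18) = (3.9415,-5.9548)
  v8: (1-0.946)·(2.98,-1.08) + 0.946·(6.59,-0.44) = (6.3951,-0.4746)
Shoelace sum Σ(x_i·y_{i+1} − x_{i+1}·y_i):
  i=1: 5.2439·4.6711 − 3.2231·1.5955 = +19.3527 (running +19.3527)
  i=2: 3.2231·7.1867 − -1.5762·4.6711 = +30.5258 (running +49.8785)
  i=3: -1.5762·5.8267 − -3.9098·7.1867 = +18.9143 (running +68.7928)
  i=4: -3.9098·-0.4102 − -2.5089·5.8267 = +16.2223 (running +85.0150)
  i=5: -2.5089·-3.3687 − 0.3706·-0.4102 = +8.6037 (running +93.6187)
  i=6: 0.3706·-5.9548 − 3.9415·-3.3687 = +11.0710 (running +104.6897)
  i=7: 3.9415·-0.4746 − 6.3951·-5.9548 = +36.2109 (running +140.9007)
  i=8: 6.3951·1.5955 − 5.2439·-0.4746 = +12.6917 (running +153.5924)
Area = |Σ|/2 = |153.5924|/2 = 76.7962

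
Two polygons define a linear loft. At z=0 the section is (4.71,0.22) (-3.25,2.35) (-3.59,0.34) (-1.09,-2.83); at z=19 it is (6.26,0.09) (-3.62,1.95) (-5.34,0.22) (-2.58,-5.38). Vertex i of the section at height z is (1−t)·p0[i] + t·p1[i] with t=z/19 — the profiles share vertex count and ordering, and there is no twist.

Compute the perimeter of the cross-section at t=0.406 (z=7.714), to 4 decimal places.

Cross-section at t=0.406: each vertex is (1-t)·p0[i] + t·p1[i].
  v1: (1-0.406)·(4.71,0.22) + 0.406·(6.26,0.09) = (5.3393,0.1672)
  v2: (1-0.406)·(-3.25,2.35) + 0.406·(-3.62,1.95) = (-3.4002,2.1876)
  v3: (1-0.406)·(-3.59,0.34) + 0.406·(-5.34,0.22) = (-4.3005,0.2913)
  v4: (1-0.406)·(-1.09,-2.83) + 0.406·(-2.58,-5.38) = (-1.6949,-3.8653)
Perimeter = Σ |v_{i+1} − v_i|:
  edge 1→2: √(-8.7395² + 2.0204²) = 8.9700 (running 8.9700)
  edge 2→3: √(-0.9003² + -1.8963²) = 2.0992 (running 11.0692)
  edge 3→4: √(2.6056² + -4.1566²) = 4.9057 (running 15.9749)
  edge 4→1: √(7.0342² + 4.0325²) = 8.1081 (running 24.0830)
Perimeter = 24.0830

Perimeter at t=0.406: 24.0830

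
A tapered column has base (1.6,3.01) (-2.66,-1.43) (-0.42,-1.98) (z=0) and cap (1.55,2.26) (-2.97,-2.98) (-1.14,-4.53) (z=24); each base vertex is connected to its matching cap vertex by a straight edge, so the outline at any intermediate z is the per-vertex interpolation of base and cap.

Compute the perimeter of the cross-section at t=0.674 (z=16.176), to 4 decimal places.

Cross-section at t=0.674: each vertex is (1-t)·p0[i] + t·p1[i].
  v1: (1-0.674)·(1.6,3.01) + 0.674·(1.55,2.26) = (1.5663,2.5045)
  v2: (1-0.674)·(-2.66,-1.43) + 0.674·(-2.97,-2.98) = (-2.8689,-2.4747)
  v3: (1-0.674)·(-0.42,-1.98) + 0.674·(-1.14,-4.53) = (-0.9053,-3.6987)
Perimeter = Σ |v_{i+1} − v_i|:
  edge 1→2: √(-4.4352² + -4.9792²) = 6.6681 (running 6.6681)
  edge 2→3: √(1.9637² + -1.2240²) = 2.3139 (running 8.9820)
  edge 3→1: √(2.4716² + 6.2032²) = 6.6775 (running 15.6595)
Perimeter = 15.6595

Perimeter at t=0.674: 15.6595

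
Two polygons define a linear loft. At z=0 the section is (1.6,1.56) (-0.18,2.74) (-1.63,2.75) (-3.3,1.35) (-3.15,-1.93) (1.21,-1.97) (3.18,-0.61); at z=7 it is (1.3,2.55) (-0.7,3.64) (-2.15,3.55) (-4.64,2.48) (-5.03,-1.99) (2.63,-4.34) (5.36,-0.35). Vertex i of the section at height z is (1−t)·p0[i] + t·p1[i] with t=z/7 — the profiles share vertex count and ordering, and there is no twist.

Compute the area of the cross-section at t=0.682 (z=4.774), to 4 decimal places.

Cross-section at t=0.682: each vertex is (1-t)·p0[i] + t·p1[i].
  v1: (1-0.682)·(1.6,1.56) + 0.682·(1.3,2.55) = (1.3954,2.2352)
  v2: (1-0.682)·(-0.18,2.74) + 0.682·(-0.7,3.64) = (-0.5346,3.3538)
  v3: (1-0.682)·(-1.63,2.75) + 0.682·(-2.15,3.55) = (-1.9846,3.2956)
  v4: (1-0.682)·(-3.3,1.35) + 0.682·(-4.64,2.48) = (-4.2139,2.1207)
  v5: (1-0.682)·(-3.15,-1.93) + 0.682·(-5.03,-1.99) = (-4.4322,-1.9709)
  v6: (1-0.682)·(1.21,-1.97) + 0.682·(2.63,-4.34) = (2.1784,-3.5863)
  v7: (1-0.682)·(3.18,-0.61) + 0.682·(5.36,-0.35) = (4.6668,-0.4327)
Shoelace sum Σ(x_i·y_{i+1} − x_{i+1}·y_i):
  i=1: 1.3954·3.3538 − -0.5346·2.2352 = +5.8749 (running +5.8749)
  i=2: -0.5346·3.2956 − -1.9846·3.3538 = +4.8941 (running +10.7690)
  i=3: -1.9846·2.1207 − -4.2139·3.2956 = +9.6785 (running +20.4476)
  i=4: -4.2139·-1.9709 − -4.4322·2.1207 = +17.7043 (running +38.1519)
  i=5: -4.4322·-3.5863 − 2.1784·-1.9709 = +20.1888 (running +58.3406)
  i=6: 2.1784·-0.4327 − 4.6668·-3.5863 = +15.7940 (running +74.1347)
  i=7: 4.6668·2.2352 − 1.3954·-0.4327 = +11.0348 (running +85.1695)
Area = |Σ|/2 = |85.1695|/2 = 42.5847

Area at t=0.682: 42.5847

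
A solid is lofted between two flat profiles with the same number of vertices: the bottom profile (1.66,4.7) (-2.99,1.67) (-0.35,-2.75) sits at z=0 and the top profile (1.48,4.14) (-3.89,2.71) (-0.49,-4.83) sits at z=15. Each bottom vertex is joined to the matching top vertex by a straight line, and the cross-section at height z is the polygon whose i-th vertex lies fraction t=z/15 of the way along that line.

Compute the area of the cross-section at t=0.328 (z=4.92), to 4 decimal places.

Cross-section at t=0.328: each vertex is (1-t)·p0[i] + t·p1[i].
  v1: (1-0.328)·(1.66,4.7) + 0.328·(1.48,4.14) = (1.6010,4.5163)
  v2: (1-0.328)·(-2.99,1.67) + 0.328·(-3.89,2.71) = (-3.2852,2.0111)
  v3: (1-0.328)·(-0.35,-2.75) + 0.328·(-0.49,-4.83) = (-0.3959,-3.4322)
Shoelace sum Σ(x_i·y_{i+1} − x_{i+1}·y_i):
  i=1: 1.6010·2.0111 − -3.2852·4.5163 = +18.0567 (running +18.0567)
  i=2: -3.2852·-3.4322 − -0.3959·2.0111 = +12.0718 (running +30.1286)
  i=3: -0.3959·4.5163 − 1.6010·-3.4322 = +3.7068 (running +33.8354)
Area = |Σ|/2 = |33.8354|/2 = 16.9177

Area at t=0.328: 16.9177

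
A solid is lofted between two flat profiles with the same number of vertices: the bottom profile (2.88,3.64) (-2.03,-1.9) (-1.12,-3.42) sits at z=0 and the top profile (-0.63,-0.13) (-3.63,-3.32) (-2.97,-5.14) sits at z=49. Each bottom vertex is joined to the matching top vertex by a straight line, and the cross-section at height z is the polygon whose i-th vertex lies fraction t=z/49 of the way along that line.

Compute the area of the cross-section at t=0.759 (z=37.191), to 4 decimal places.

Area at t=0.759: 4.3765

Cross-section at t=0.759: each vertex is (1-t)·p0[i] + t·p1[i].
  v1: (1-0.759)·(2.88,3.64) + 0.759·(-0.63,-0.13) = (0.2159,0.7786)
  v2: (1-0.759)·(-2.03,-1.9) + 0.759·(-3.63,-3.32) = (-3.2444,-2.9778)
  v3: (1-0.759)·(-1.12,-3.42) + 0.759·(-2.97,-5.14) = (-2.5242,-4.7255)
Shoelace sum Σ(x_i·y_{i+1} − x_{i+1}·y_i):
  i=1: 0.2159·-2.9778 − -3.2444·0.7786 = +1.8831 (running +1.8831)
  i=2: -3.2444·-4.7255 − -2.5242·-2.9778 = +7.8150 (running +9.6980)
  i=3: -2.5242·0.7786 − 0.2159·-4.7255 = -0.9449 (running +8.7531)
Area = |Σ|/2 = |8.7531|/2 = 4.3765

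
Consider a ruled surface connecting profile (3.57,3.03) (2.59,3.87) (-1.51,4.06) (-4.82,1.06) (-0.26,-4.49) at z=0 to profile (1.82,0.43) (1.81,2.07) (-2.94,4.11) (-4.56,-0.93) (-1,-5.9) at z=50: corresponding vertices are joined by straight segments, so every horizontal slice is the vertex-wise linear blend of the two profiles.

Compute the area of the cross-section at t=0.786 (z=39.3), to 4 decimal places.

Area at t=0.786: 37.5640

Cross-section at t=0.786: each vertex is (1-t)·p0[i] + t·p1[i].
  v1: (1-0.786)·(3.57,3.03) + 0.786·(1.82,0.43) = (2.1945,0.9864)
  v2: (1-0.786)·(2.59,3.87) + 0.786·(1.81,2.07) = (1.9769,2.4552)
  v3: (1-0.786)·(-1.51,4.06) + 0.786·(-2.94,4.11) = (-2.6340,4.0993)
  v4: (1-0.786)·(-4.82,1.06) + 0.786·(-4.56,-0.93) = (-4.6156,-0.5041)
  v5: (1-0.786)·(-0.26,-4.49) + 0.786·(-1,-5.9) = (-0.8416,-5.5983)
Shoelace sum Σ(x_i·y_{i+1} − x_{i+1}·y_i):
  i=1: 2.1945·2.4552 − 1.9769·0.9864 = +3.4379 (running +3.4379)
  i=2: 1.9769·4.0993 − -2.6340·2.4552 = +14.5709 (running +18.0088)
  i=3: -2.6340·-0.5041 − -4.6156·4.0993 = +20.2488 (running +38.2576)
  i=4: -4.6156·-5.5983 − -0.8416·-0.5041 = +25.4152 (running +63.6729)
  i=5: -0.8416·0.9864 − 2.1945·-5.5983 = +11.4552 (running +75.1281)
Area = |Σ|/2 = |75.1281|/2 = 37.5640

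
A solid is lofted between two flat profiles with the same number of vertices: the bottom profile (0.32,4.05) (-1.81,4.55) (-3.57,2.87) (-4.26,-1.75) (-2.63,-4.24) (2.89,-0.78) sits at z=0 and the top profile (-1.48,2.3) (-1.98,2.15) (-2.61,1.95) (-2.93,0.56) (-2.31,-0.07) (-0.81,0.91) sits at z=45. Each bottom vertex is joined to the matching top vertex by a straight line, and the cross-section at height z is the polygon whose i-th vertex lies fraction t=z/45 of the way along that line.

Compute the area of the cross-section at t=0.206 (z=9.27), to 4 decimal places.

Area at t=0.206: 28.3264

Cross-section at t=0.206: each vertex is (1-t)·p0[i] + t·p1[i].
  v1: (1-0.206)·(0.32,4.05) + 0.206·(-1.48,2.3) = (-0.0508,3.6895)
  v2: (1-0.206)·(-1.81,4.55) + 0.206·(-1.98,2.15) = (-1.8450,4.0556)
  v3: (1-0.206)·(-3.57,2.87) + 0.206·(-2.61,1.95) = (-3.3722,2.6805)
  v4: (1-0.206)·(-4.26,-1.75) + 0.206·(-2.93,0.56) = (-3.9860,-1.2741)
  v5: (1-0.206)·(-2.63,-4.24) + 0.206·(-2.31,-0.07) = (-2.5641,-3.3810)
  v6: (1-0.206)·(2.89,-0.78) + 0.206·(-0.81,0.91) = (2.1278,-0.4319)
Shoelace sum Σ(x_i·y_{i+1} − x_{i+1}·y_i):
  i=1: -0.0508·4.0556 − -1.8450·3.6895 = +6.6012 (running +6.6012)
  i=2: -1.8450·2.6805 − -3.3722·4.0556 = +8.7309 (running +15.3321)
  i=3: -3.3722·-1.2741 − -3.9860·2.6805 = +14.9812 (running +30.3132)
  i=4: -3.9860·-3.3810 − -2.5641·-1.2741 = +10.2097 (running +40.5229)
  i=5: -2.5641·-0.4319 − 2.1278·-3.3810 = +8.3014 (running +48.8243)
  i=6: 2.1278·3.6895 − -0.0508·-0.4319 = +7.8286 (running +56.6529)
Area = |Σ|/2 = |56.6529|/2 = 28.3264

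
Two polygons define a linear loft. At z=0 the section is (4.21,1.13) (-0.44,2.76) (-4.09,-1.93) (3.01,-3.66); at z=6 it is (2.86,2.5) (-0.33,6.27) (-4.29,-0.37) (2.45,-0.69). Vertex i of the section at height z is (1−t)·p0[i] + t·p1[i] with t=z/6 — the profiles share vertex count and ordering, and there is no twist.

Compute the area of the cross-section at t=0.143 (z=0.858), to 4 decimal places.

Cross-section at t=0.143: each vertex is (1-t)·p0[i] + t·p1[i].
  v1: (1-0.143)·(4.21,1.13) + 0.143·(2.86,2.5) = (4.0169,1.3259)
  v2: (1-0.143)·(-0.44,2.76) + 0.143·(-0.33,6.27) = (-0.4243,3.2619)
  v3: (1-0.143)·(-4.09,-1.93) + 0.143·(-4.29,-0.37) = (-4.1186,-1.7069)
  v4: (1-0.143)·(3.01,-3.66) + 0.143·(2.45,-0.69) = (2.9299,-3.2353)
Shoelace sum Σ(x_i·y_{i+1} − x_{i+1}·y_i):
  i=1: 4.0169·3.2619 − -0.4243·1.3259 = +13.6656 (running +13.6656)
  i=2: -0.4243·-1.7069 − -4.1186·3.2619 = +14.1588 (running +27.8243)
  i=3: -4.1186·-3.2353 − 2.9299·-1.7069 = +18.3260 (running +46.1503)
  i=4: 2.9299·1.3259 − 4.0169·-3.2353 = +16.8808 (running +63.0311)
Area = |Σ|/2 = |63.0311|/2 = 31.5156

Area at t=0.143: 31.5156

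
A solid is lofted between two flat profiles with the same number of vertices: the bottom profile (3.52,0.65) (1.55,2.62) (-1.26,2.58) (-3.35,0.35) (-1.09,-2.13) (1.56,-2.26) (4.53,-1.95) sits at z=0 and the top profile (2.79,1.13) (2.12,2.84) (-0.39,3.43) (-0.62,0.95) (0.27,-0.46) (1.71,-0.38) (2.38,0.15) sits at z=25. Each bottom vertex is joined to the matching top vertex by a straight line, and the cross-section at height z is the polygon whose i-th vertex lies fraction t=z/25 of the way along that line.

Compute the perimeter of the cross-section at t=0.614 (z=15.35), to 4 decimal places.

Perimeter at t=0.614: 14.8187

Cross-section at t=0.614: each vertex is (1-t)·p0[i] + t·p1[i].
  v1: (1-0.614)·(3.52,0.65) + 0.614·(2.79,1.13) = (3.0718,0.9447)
  v2: (1-0.614)·(1.55,2.62) + 0.614·(2.12,2.84) = (1.9000,2.7551)
  v3: (1-0.614)·(-1.26,2.58) + 0.614·(-0.39,3.43) = (-0.7258,3.1019)
  v4: (1-0.614)·(-3.35,0.35) + 0.614·(-0.62,0.95) = (-1.6738,0.7184)
  v5: (1-0.614)·(-1.09,-2.13) + 0.614·(0.27,-0.46) = (-0.2550,-1.1046)
  v6: (1-0.614)·(1.56,-2.26) + 0.614·(1.71,-0.38) = (1.6521,-1.1057)
  v7: (1-0.614)·(4.53,-1.95) + 0.614·(2.38,0.15) = (3.2099,-0.6606)
Perimeter = Σ |v_{i+1} − v_i|:
  edge 1→2: √(-1.1718² + 1.8104²) = 2.1565 (running 2.1565)
  edge 2→3: √(-2.6258² + 0.3468²) = 2.6486 (running 4.8051)
  edge 3→4: √(-0.9480² + -2.3835²) = 2.5651 (running 7.3702)
  edge 4→5: √(1.4188² + -1.8230²) = 2.3101 (running 9.6803)
  edge 5→6: √(1.9071² + -0.0011²) = 1.9071 (running 11.5873)
  edge 6→7: √(1.5578² + 0.4451²) = 1.6201 (running 13.2075)
  edge 7→1: √(-0.1381² + 1.6053²) = 1.6113 (running 14.8187)
Perimeter = 14.8187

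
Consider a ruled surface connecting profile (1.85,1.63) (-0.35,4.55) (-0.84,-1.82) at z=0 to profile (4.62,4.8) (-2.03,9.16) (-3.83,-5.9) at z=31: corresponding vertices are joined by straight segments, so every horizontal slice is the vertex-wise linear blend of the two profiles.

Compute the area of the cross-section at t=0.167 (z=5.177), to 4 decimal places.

Cross-section at t=0.167: each vertex is (1-t)·p0[i] + t·p1[i].
  v1: (1-0.167)·(1.85,1.63) + 0.167·(4.62,4.8) = (2.3126,2.1594)
  v2: (1-0.167)·(-0.35,4.55) + 0.167·(-2.03,9.16) = (-0.6306,5.3199)
  v3: (1-0.167)·(-0.84,-1.82) + 0.167·(-3.83,-5.9) = (-1.3393,-2.5014)
Shoelace sum Σ(x_i·y_{i+1} − x_{i+1}·y_i):
  i=1: 2.3126·5.3199 − -0.6306·2.1594 = +13.6643 (running +13.6643)
  i=2: -0.6306·-2.5014 − -1.3393·5.3199 = +8.7023 (running +22.3666)
  i=3: -1.3393·2.1594 − 2.3126·-2.5014 = +2.8925 (running +25.2591)
Area = |Σ|/2 = |25.2591|/2 = 12.6296

Area at t=0.167: 12.6296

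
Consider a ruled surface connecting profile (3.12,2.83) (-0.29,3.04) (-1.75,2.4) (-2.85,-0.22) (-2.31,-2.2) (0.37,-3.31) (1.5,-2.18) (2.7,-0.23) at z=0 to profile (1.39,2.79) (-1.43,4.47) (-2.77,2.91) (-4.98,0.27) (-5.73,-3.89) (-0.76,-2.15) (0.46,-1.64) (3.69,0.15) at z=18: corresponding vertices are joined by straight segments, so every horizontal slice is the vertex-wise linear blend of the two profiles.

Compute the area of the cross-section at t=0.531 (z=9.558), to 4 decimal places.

Area at t=0.531: 34.4128

Cross-section at t=0.531: each vertex is (1-t)·p0[i] + t·p1[i].
  v1: (1-0.531)·(3.12,2.83) + 0.531·(1.39,2.79) = (2.2014,2.8088)
  v2: (1-0.531)·(-0.29,3.04) + 0.531·(-1.43,4.47) = (-0.8953,3.7993)
  v3: (1-0.531)·(-1.75,2.4) + 0.531·(-2.77,2.91) = (-2.2916,2.6708)
  v4: (1-0.531)·(-2.85,-0.22) + 0.531·(-4.98,0.27) = (-3.9810,0.0402)
  v5: (1-0.531)·(-2.31,-2.2) + 0.531·(-5.73,-3.89) = (-4.1260,-3.0974)
  v6: (1-0.531)·(0.37,-3.31) + 0.531·(-0.76,-2.15) = (-0.2300,-2.6940)
  v7: (1-0.531)·(1.5,-2.18) + 0.531·(0.46,-1.64) = (0.9478,-1.8933)
  v8: (1-0.531)·(2.7,-0.23) + 0.531·(3.69,0.15) = (3.2257,-0.0282)
Shoelace sum Σ(x_i·y_{i+1} − x_{i+1}·y_i):
  i=1: 2.2014·3.7993 − -0.8953·2.8088 = +10.8785 (running +10.8785)
  i=2: -0.8953·2.6708 − -2.2916·3.7993 = +6.3153 (running +17.1939)
  i=3: -2.2916·0.0402 − -3.9810·2.6708 = +10.5405 (running +27.7343)
  i=4: -3.9810·-3.0974 − -4.1260·0.0402 = +12.4966 (running +40.2310)
  i=5: -4.1260·-2.6940 − -0.2300·-3.0974 = +10.4032 (running +50.6341)
  i=6: -0.2300·-1.8933 − 0.9478·-2.6940 = +2.9888 (running +53.6229)
  i=7: 0.9478·-0.0282 − 3.2257·-1.8933 = +6.0803 (running +59.7033)
  i=8: 3.2257·2.8088 − 2.2014·-0.0282 = +9.1223 (running +68.8256)
Area = |Σ|/2 = |68.8256|/2 = 34.4128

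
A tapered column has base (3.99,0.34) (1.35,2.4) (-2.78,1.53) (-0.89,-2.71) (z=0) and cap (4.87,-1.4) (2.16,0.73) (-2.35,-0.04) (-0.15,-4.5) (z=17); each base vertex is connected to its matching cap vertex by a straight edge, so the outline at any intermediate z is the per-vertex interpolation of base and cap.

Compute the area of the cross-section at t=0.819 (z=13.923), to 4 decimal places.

Area at t=0.819: 20.1166

Cross-section at t=0.819: each vertex is (1-t)·p0[i] + t·p1[i].
  v1: (1-0.819)·(3.99,0.34) + 0.819·(4.87,-1.4) = (4.7107,-1.0851)
  v2: (1-0.819)·(1.35,2.4) + 0.819·(2.16,0.73) = (2.0134,1.0323)
  v3: (1-0.819)·(-2.78,1.53) + 0.819·(-2.35,-0.04) = (-2.4278,0.2442)
  v4: (1-0.819)·(-0.89,-2.71) + 0.819·(-0.15,-4.5) = (-0.2839,-4.1760)
Shoelace sum Σ(x_i·y_{i+1} − x_{i+1}·y_i):
  i=1: 4.7107·1.0323 − 2.0134·-1.0851 = +7.0474 (running +7.0474)
  i=2: 2.0134·0.2442 − -2.4278·1.0323 = +2.9978 (running +10.0452)
  i=3: -2.4278·-4.1760 − -0.2839·0.2442 = +10.2080 (running +20.2531)
  i=4: -0.2839·-1.0851 − 4.7107·-4.1760 = +19.9801 (running +40.2332)
Area = |Σ|/2 = |40.2332|/2 = 20.1166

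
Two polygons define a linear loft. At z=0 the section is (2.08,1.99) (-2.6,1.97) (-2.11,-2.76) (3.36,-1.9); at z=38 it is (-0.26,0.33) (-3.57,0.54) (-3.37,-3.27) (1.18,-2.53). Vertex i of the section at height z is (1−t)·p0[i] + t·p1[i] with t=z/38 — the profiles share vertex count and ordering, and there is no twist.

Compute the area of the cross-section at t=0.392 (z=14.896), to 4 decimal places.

Area at t=0.392: 18.4899

Cross-section at t=0.392: each vertex is (1-t)·p0[i] + t·p1[i].
  v1: (1-0.392)·(2.08,1.99) + 0.392·(-0.26,0.33) = (1.1627,1.3393)
  v2: (1-0.392)·(-2.6,1.97) + 0.392·(-3.57,0.54) = (-2.9802,1.4094)
  v3: (1-0.392)·(-2.11,-2.76) + 0.392·(-3.37,-3.27) = (-2.6039,-2.9599)
  v4: (1-0.392)·(3.36,-1.9) + 0.392·(1.18,-2.53) = (2.5054,-2.1470)
Shoelace sum Σ(x_i·y_{i+1} − x_{i+1}·y_i):
  i=1: 1.1627·1.4094 − -2.9802·1.3393 = +5.6302 (running +5.6302)
  i=2: -2.9802·-2.9599 − -2.6039·1.4094 = +12.4913 (running +18.1215)
  i=3: -2.6039·-2.1470 − 2.5054·-2.9599 = +13.0064 (running +31.1279)
  i=4: 2.5054·1.3393 − 1.1627·-2.1470 = +5.8518 (running +36.9797)
Area = |Σ|/2 = |36.9797|/2 = 18.4899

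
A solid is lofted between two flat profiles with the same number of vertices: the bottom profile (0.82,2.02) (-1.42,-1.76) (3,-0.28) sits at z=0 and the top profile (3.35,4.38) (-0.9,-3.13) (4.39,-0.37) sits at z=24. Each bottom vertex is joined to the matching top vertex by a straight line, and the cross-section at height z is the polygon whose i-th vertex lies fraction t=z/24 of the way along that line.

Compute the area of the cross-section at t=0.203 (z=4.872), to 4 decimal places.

Cross-section at t=0.203: each vertex is (1-t)·p0[i] + t·p1[i].
  v1: (1-0.203)·(0.82,2.02) + 0.203·(3.35,4.38) = (1.3336,2.4991)
  v2: (1-0.203)·(-1.42,-1.76) + 0.203·(-0.9,-3.13) = (-1.3144,-2.0381)
  v3: (1-0.203)·(3,-0.28) + 0.203·(4.39,-0.37) = (3.2822,-0.2983)
Shoelace sum Σ(x_i·y_{i+1} − x_{i+1}·y_i):
  i=1: 1.3336·-2.0381 − -1.3144·2.4991 = +0.5669 (running +0.5669)
  i=2: -1.3144·-0.2983 − 3.2822·-2.0381 = +7.0815 (running +7.6484)
  i=3: 3.2822·2.4991 − 1.3336·-0.2983 = +8.6002 (running +16.2485)
Area = |Σ|/2 = |16.2485|/2 = 8.1243

Area at t=0.203: 8.1243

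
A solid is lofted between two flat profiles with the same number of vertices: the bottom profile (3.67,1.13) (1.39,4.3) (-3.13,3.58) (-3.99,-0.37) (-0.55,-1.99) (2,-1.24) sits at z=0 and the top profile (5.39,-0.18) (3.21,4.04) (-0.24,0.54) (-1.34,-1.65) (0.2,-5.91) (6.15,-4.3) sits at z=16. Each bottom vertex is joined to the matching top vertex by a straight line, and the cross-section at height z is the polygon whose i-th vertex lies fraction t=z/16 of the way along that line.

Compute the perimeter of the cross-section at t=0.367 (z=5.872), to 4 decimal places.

Perimeter at t=0.367: 22.9477

Cross-section at t=0.367: each vertex is (1-t)·p0[i] + t·p1[i].
  v1: (1-0.367)·(3.67,1.13) + 0.367·(5.39,-0.18) = (4.3012,0.6492)
  v2: (1-0.367)·(1.39,4.3) + 0.367·(3.21,4.04) = (2.0579,4.2046)
  v3: (1-0.367)·(-3.13,3.58) + 0.367·(-0.24,0.54) = (-2.0694,2.4643)
  v4: (1-0.367)·(-3.99,-0.37) + 0.367·(-1.34,-1.65) = (-3.0175,-0.8398)
  v5: (1-0.367)·(-0.55,-1.99) + 0.367·(0.2,-5.91) = (-0.2747,-3.4286)
  v6: (1-0.367)·(2,-1.24) + 0.367·(6.15,-4.3) = (3.5231,-2.3630)
Perimeter = Σ |v_{i+1} − v_i|:
  edge 1→2: √(-2.2433² + 3.5553²) = 4.2039 (running 4.2039)
  edge 2→3: √(-4.1273² + -1.7403²) = 4.4792 (running 8.6831)
  edge 3→4: √(-0.9481² + -3.3041²) = 3.4374 (running 12.1205)
  edge 4→5: √(2.7427² + -2.5889²) = 3.7716 (running 15.8921)
  edge 5→6: √(3.7978² + 1.0656²) = 3.9445 (running 19.8366)
  edge 6→1: √(0.7782² + 3.0122²) = 3.1111 (running 22.9477)
Perimeter = 22.9477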